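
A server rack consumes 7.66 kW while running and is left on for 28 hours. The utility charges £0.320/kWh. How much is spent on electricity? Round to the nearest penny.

Energy = 7660 W × 28 h = 214,480 Wh = 214.5 kWh
Cost = 214.5 kWh × £0.320/kWh = £68.63

£68.63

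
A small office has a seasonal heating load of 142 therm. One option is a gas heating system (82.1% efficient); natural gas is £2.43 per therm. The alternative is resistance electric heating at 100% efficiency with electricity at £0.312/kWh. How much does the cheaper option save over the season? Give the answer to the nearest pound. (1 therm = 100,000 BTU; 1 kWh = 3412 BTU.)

Heat load = 142 therm × 100,000 = 14,200,000 BTU
Gas: input = 14,200,000 / 0.821 = 17,295,981 BTU = 173 therm → 173 × £2.43 = £420.29
Electric: 14,200,000 BTU / 3412 = 4,162 kWh → × £0.312 = £1,298.48
Difference = |£420.29 − £1,298.48| = £878.18 ≈ £878

£878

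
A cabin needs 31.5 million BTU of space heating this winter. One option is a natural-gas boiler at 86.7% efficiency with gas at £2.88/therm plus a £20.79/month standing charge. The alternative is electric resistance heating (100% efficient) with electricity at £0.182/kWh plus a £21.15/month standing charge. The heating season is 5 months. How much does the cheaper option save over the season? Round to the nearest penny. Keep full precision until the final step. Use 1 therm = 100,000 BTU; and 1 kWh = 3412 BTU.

Heat load = 31.5 × 10⁶ BTU = 31,500,000 BTU
Gas: input = 31,500,000 / 0.867 = 36,332,180 BTU = 363.3 therm → 363.3 × £2.88 = £1,046.37; + 5 × £20.79 standing = £1,150.32
Electric: 31,500,000 BTU / 3412 = 9,232 kWh → × £0.182 = £1,680.25; + 5 × £21.15 standing = £1,786.00
Difference = |£1,150.32 − £1,786.00| = £635.68

£635.68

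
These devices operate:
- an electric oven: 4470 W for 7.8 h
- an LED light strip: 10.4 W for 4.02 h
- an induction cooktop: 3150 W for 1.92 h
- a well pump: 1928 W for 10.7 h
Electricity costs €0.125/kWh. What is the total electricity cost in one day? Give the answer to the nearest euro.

electric oven: 4470 W × 7.8 h = 34,866 Wh = 34.87 kWh
LED light strip: 10.4 W × 4.02 h = 42 Wh = 0.04181 kWh
induction cooktop: 3150 W × 1.92 h = 6,048 Wh = 6.048 kWh
well pump: 1928 W × 10.7 h = 20,630 Wh = 20.63 kWh
Total energy = 34.87 + 0.04181 + 6.048 + 20.63 = 61.59 kWh
Cost = 61.59 kWh × €0.125 = €7.70 ≈ €8

€8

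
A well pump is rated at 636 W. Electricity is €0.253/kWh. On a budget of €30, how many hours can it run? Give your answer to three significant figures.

Energy budget = €30 / €0.253 per kWh = 118.6 kWh = 118,577 Wh
Runtime = 118,577 Wh / 636 W = 186.4 h

186 h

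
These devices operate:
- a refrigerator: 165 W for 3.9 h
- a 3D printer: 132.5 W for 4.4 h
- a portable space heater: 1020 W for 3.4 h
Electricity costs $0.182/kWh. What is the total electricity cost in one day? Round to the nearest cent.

$0.85

refrigerator: 165 W × 3.9 h = 644 Wh = 0.6435 kWh
3D printer: 132.5 W × 4.4 h = 583 Wh = 0.583 kWh
portable space heater: 1020 W × 3.4 h = 3,468 Wh = 3.468 kWh
Total energy = 0.6435 + 0.583 + 3.468 = 4.694 kWh
Cost = 4.694 kWh × $0.182 = $0.85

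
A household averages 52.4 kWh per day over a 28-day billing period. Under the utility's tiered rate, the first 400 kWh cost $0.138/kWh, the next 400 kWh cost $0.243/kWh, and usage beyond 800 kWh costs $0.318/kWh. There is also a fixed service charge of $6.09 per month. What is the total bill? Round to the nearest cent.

Usage = 52.4 kWh/day × 28 days = 1467.2 kWh
First 400 kWh × $0.138 = $55.20
Next 400 kWh × $0.243 = $97.20
Remaining 667.2 kWh × $0.318 = $212.17
Energy charge = $364.57; + service $6.09 = $370.66

$370.66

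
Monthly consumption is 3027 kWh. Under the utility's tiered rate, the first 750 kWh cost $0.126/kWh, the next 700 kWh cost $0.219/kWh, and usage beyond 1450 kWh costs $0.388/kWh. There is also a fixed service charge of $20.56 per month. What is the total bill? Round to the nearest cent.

$880.24

First 750 kWh × $0.126 = $94.50
Next 700 kWh × $0.219 = $153.30
Remaining 1577 kWh × $0.388 = $611.88
Energy charge = $859.68; + service $20.56 = $880.24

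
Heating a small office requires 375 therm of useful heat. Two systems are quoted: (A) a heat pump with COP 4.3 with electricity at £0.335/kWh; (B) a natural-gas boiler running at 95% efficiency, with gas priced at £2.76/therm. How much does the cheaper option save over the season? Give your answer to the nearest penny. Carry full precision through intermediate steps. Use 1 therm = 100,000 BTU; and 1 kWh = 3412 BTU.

£233.23

Heat load = 375 therm × 100,000 = 37,500,000 BTU
Gas: input = 37,500,000 / 0.95 = 39,473,684 BTU = 394.7 therm → 394.7 × £2.76 = £1,089.47
Heat pump: 37,500,000 BTU / 3412 = 10,990 kWh heat; / 4.3 = 2,556 kWh in → × £0.335 = £856.25
Difference = |£1,089.47 − £856.25| = £233.23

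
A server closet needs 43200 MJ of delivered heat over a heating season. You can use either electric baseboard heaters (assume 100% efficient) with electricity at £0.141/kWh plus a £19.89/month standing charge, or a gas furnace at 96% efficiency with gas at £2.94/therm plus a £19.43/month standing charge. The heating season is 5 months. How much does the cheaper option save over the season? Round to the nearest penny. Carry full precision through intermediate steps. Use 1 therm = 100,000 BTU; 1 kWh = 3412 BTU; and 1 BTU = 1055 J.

£440.43

Heat load = 43200 MJ = 43,200,000,000 J / 1055 = 40,947,867 BTU
Gas: input = 40,947,867 / 0.96 = 42,654,028 BTU = 426.5 therm → 426.5 × £2.94 = £1,254.03; + 5 × £19.43 standing = £1,351.18
Electric: 40,947,867 BTU / 3412 = 12,000 kWh → × £0.141 = £1,692.16; + 5 × £19.89 standing = £1,791.61
Difference = |£1,351.18 − £1,791.61| = £440.43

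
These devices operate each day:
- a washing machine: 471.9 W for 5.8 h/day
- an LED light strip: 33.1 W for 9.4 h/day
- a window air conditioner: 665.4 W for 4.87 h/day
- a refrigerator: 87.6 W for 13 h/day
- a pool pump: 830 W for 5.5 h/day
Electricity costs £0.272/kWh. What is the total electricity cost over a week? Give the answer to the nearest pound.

washing machine: 471.9 W × 5.8 h × 7 d = 19,159 Wh = 19.16 kWh
LED light strip: 33.1 W × 9.4 h × 7 d = 2,178 Wh = 2.178 kWh
window air conditioner: 665.4 W × 4.87 h × 7 d = 22,683 Wh = 22.68 kWh
refrigerator: 87.6 W × 13 h × 7 d = 7,972 Wh = 7.972 kWh
pool pump: 830 W × 5.5 h × 7 d = 31,955 Wh = 31.95 kWh
Total energy = 19.16 + 2.178 + 22.68 + 7.972 + 31.95 = 83.95 kWh
Cost = 83.95 kWh × £0.272 = £22.83 ≈ £23

£23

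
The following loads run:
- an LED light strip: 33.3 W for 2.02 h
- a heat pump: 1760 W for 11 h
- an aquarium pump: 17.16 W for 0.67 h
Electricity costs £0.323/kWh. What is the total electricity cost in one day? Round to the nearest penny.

LED light strip: 33.3 W × 2.02 h = 67 Wh = 0.06727 kWh
heat pump: 1760 W × 11 h = 19,360 Wh = 19.36 kWh
aquarium pump: 17.16 W × 0.67 h = 11 Wh = 0.0115 kWh
Total energy = 0.06727 + 19.36 + 0.0115 = 19.44 kWh
Cost = 19.44 kWh × £0.323 = £6.28

£6.28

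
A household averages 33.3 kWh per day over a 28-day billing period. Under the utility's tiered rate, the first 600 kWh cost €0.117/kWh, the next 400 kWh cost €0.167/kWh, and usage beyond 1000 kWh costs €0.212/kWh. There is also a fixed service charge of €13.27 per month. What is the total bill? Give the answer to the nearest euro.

€139

Usage = 33.3 kWh/day × 28 days = 932.4 kWh
First 600 kWh × €0.117 = €70.20
Next 332.4 kWh × €0.167 = €55.51
Remaining tier: 0 kWh (not reached)
Energy charge = €125.71; + service €13.27 = €138.98 ≈ €139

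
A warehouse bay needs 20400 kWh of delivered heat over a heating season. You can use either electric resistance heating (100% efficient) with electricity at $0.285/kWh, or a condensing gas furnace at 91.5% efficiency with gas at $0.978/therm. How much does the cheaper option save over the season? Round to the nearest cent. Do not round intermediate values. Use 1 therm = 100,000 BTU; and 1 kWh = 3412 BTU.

$5070.03

Heat load = 20400 kWh × 3412 = 69,604,800 BTU
Gas: input = 69,604,800 / 0.915 = 76,070,820 BTU = 760.7 therm → 760.7 × $0.978 = $743.97
Electric: 69,604,800 BTU / 3412 = 20,400 kWh → × $0.285 = $5,814.00
Difference = |$743.97 − $5,814.00| = $5,070.03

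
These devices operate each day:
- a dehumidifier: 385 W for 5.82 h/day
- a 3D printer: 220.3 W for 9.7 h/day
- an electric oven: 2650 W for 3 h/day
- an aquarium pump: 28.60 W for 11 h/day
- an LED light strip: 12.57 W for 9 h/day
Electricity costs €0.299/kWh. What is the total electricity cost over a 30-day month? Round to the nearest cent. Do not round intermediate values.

€114.42

dehumidifier: 385 W × 5.82 h × 30 d = 67,221 Wh = 67.22 kWh
3D printer: 220.3 W × 9.7 h × 30 d = 64,107 Wh = 64.11 kWh
electric oven: 2650 W × 3 h × 30 d = 238,500 Wh = 238.5 kWh
aquarium pump: 28.60 W × 11 h × 30 d = 9,438 Wh = 9.438 kWh
LED light strip: 12.57 W × 9 h × 30 d = 3,394 Wh = 3.394 kWh
Total energy = 67.22 + 64.11 + 238.5 + 9.438 + 3.394 = 382.7 kWh
Cost = 382.7 kWh × €0.299 = €114.42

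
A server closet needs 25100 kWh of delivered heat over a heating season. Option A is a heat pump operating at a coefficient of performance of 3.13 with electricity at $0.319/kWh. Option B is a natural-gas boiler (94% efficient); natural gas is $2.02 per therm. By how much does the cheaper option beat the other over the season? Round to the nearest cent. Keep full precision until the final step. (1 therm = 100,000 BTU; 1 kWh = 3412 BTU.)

$717.74

Heat load = 25100 kWh × 3412 = 85,641,200 BTU
Gas: input = 85,641,200 / 0.94 = 91,107,660 BTU = 911.1 therm → 911.1 × $2.02 = $1,840.37
Heat pump: 85,641,200 BTU / 3412 = 25,100 kWh heat; / 3.13 = 8,019 kWh in → × $0.319 = $2,558.12
Difference = |$1,840.37 − $2,558.12| = $717.74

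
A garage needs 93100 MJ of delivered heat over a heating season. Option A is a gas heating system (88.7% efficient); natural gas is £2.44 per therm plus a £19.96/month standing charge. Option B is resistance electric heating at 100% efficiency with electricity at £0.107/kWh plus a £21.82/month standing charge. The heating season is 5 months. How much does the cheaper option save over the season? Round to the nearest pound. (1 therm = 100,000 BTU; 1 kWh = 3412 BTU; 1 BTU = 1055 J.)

Heat load = 93100 MJ = 93,100,000,000 J / 1055 = 88,246,445 BTU
Gas: input = 88,246,445 / 0.887 = 99,488,665 BTU = 994.9 therm → 994.9 × £2.44 = £2,427.52; + 5 × £19.96 standing = £2,527.32
Electric: 88,246,445 BTU / 3412 = 25,860 kWh → × £0.107 = £2,767.40; + 5 × £21.82 standing = £2,876.50
Difference = |£2,527.32 − £2,876.50| = £349.18 ≈ £349

£349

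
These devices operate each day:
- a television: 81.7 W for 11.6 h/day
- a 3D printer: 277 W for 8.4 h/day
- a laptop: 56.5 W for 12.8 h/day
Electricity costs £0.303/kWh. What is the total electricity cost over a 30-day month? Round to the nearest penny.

£36.34

television: 81.7 W × 11.6 h × 30 d = 28,432 Wh = 28.43 kWh
3D printer: 277 W × 8.4 h × 30 d = 69,804 Wh = 69.8 kWh
laptop: 56.5 W × 12.8 h × 30 d = 21,696 Wh = 21.7 kWh
Total energy = 28.43 + 69.8 + 21.7 = 119.9 kWh
Cost = 119.9 kWh × £0.303 = £36.34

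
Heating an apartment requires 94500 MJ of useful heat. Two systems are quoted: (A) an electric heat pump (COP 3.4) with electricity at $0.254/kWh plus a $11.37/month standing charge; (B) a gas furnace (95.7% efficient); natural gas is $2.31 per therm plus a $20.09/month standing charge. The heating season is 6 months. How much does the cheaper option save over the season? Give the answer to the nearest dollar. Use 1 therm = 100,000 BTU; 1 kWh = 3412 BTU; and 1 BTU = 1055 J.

$253

Heat load = 94500 MJ = 94,500,000,000 J / 1055 = 89,573,460 BTU
Gas: input = 89,573,460 / 0.957 = 93,598,182 BTU = 936 therm → 936 × $2.31 = $2,162.12; + 6 × $20.09 standing = $2,282.66
Heat pump: 89,573,460 BTU / 3412 = 26,250 kWh heat; / 3.4 = 7,721 kWh in → × $0.254 = $1,961.21; + 6 × $11.37 standing = $2,029.43
Difference = |$2,282.66 − $2,029.43| = $253.22 ≈ $253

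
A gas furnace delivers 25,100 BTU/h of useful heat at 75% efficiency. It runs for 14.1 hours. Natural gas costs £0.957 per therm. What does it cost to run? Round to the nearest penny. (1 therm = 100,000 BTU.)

£4.52

Heat delivered = 25,100 BTU/h × 14.1 h = 353,910 BTU
Gas input = 353,910 / 0.75 = 471,880 BTU
= 471,880 / 100,000 = 4.719 therm
Cost = 4.719 × £0.957/therm = £4.52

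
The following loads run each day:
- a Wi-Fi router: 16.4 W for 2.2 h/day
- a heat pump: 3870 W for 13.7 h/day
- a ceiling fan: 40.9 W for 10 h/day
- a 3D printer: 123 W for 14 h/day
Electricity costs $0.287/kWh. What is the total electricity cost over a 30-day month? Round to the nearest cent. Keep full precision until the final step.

$475.15

Wi-Fi router: 16.4 W × 2.2 h × 30 d = 1,082 Wh = 1.082 kWh
heat pump: 3870 W × 13.7 h × 30 d = 1,590,570 Wh = 1,591 kWh
ceiling fan: 40.9 W × 10 h × 30 d = 12,270 Wh = 12.27 kWh
3D printer: 123 W × 14 h × 30 d = 51,660 Wh = 51.66 kWh
Total energy = 1.082 + 1,591 + 12.27 + 51.66 = 1,656 kWh
Cost = 1,656 kWh × $0.287 = $475.15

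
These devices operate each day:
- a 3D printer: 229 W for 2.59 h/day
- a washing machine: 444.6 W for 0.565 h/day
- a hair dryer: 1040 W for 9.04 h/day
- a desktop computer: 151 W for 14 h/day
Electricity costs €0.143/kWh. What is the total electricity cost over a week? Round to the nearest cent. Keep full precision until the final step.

3D printer: 229 W × 2.59 h × 7 d = 4,152 Wh = 4.152 kWh
washing machine: 444.6 W × 0.565 h × 7 d = 1,758 Wh = 1.758 kWh
hair dryer: 1040 W × 9.04 h × 7 d = 65,811 Wh = 65.81 kWh
desktop computer: 151 W × 14 h × 7 d = 14,798 Wh = 14.8 kWh
Total energy = 4.152 + 1.758 + 65.81 + 14.8 = 86.52 kWh
Cost = 86.52 kWh × €0.143 = €12.37

€12.37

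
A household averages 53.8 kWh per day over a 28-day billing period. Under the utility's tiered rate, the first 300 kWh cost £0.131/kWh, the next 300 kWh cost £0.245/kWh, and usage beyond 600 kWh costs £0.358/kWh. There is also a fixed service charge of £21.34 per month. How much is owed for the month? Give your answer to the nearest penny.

Usage = 53.8 kWh/day × 28 days = 1506.4 kWh
First 300 kWh × £0.131 = £39.30
Next 300 kWh × £0.245 = £73.50
Remaining 906.4 kWh × £0.358 = £324.49
Energy charge = £437.29; + service £21.34 = £458.63

£458.63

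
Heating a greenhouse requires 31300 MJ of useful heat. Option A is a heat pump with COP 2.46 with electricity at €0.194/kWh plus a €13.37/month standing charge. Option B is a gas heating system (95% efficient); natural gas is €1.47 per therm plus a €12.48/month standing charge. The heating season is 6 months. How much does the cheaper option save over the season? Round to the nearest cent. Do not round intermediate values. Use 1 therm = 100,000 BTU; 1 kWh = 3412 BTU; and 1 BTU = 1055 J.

Heat load = 31300 MJ = 31,300,000,000 J / 1055 = 29,668,246 BTU
Gas: input = 29,668,246 / 0.95 = 31,229,733 BTU = 312.3 therm → 312.3 × €1.47 = €459.08; + 6 × €12.48 standing = €533.96
Heat pump: 29,668,246 BTU / 3412 = 8,695 kWh heat; / 2.46 = 3,535 kWh in → × €0.194 = €685.72; + 6 × €13.37 standing = €765.94
Difference = |€533.96 − €765.94| = €231.99

€231.99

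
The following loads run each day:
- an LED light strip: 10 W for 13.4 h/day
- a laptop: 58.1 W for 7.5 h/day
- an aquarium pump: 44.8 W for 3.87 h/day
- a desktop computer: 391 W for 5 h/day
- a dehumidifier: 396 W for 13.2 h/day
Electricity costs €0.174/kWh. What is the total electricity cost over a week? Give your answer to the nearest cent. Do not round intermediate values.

LED light strip: 10 W × 13.4 h × 7 d = 938 Wh = 0.938 kWh
laptop: 58.1 W × 7.5 h × 7 d = 3,050 Wh = 3.05 kWh
aquarium pump: 44.8 W × 3.87 h × 7 d = 1,214 Wh = 1.214 kWh
desktop computer: 391 W × 5 h × 7 d = 13,685 Wh = 13.69 kWh
dehumidifier: 396 W × 13.2 h × 7 d = 36,590 Wh = 36.59 kWh
Total energy = 0.938 + 3.05 + 1.214 + 13.69 + 36.59 = 55.48 kWh
Cost = 55.48 kWh × €0.174 = €9.65

€9.65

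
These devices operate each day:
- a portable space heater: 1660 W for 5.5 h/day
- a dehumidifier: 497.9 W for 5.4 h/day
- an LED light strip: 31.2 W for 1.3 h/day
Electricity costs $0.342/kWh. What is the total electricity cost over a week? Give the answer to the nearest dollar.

portable space heater: 1660 W × 5.5 h × 7 d = 63,910 Wh = 63.91 kWh
dehumidifier: 497.9 W × 5.4 h × 7 d = 18,821 Wh = 18.82 kWh
LED light strip: 31.2 W × 1.3 h × 7 d = 284 Wh = 0.2839 kWh
Total energy = 63.91 + 18.82 + 0.2839 = 83.01 kWh
Cost = 83.01 kWh × $0.342 = $28.39 ≈ $28

$28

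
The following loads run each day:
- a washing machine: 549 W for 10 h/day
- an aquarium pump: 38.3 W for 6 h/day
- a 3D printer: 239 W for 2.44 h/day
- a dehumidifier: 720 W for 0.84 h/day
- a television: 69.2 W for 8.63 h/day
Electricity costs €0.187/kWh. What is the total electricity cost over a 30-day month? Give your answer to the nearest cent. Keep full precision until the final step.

washing machine: 549 W × 10 h × 30 d = 164,700 Wh = 164.7 kWh
aquarium pump: 38.3 W × 6 h × 30 d = 6,894 Wh = 6.894 kWh
3D printer: 239 W × 2.44 h × 30 d = 17,495 Wh = 17.49 kWh
dehumidifier: 720 W × 0.84 h × 30 d = 18,144 Wh = 18.14 kWh
television: 69.2 W × 8.63 h × 30 d = 17,916 Wh = 17.92 kWh
Total energy = 164.7 + 6.894 + 17.49 + 18.14 + 17.92 = 225.1 kWh
Cost = 225.1 kWh × €0.187 = €42.10

€42.10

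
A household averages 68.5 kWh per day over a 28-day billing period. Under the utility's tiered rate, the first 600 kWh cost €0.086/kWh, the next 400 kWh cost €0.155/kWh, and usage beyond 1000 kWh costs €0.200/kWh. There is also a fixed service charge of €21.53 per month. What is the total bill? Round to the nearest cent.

Usage = 68.5 kWh/day × 28 days = 1918 kWh
First 600 kWh × €0.086 = €51.60
Next 400 kWh × €0.155 = €62.00
Remaining 918 kWh × €0.200 = €183.60
Energy charge = €297.20; + service €21.53 = €318.73

€318.73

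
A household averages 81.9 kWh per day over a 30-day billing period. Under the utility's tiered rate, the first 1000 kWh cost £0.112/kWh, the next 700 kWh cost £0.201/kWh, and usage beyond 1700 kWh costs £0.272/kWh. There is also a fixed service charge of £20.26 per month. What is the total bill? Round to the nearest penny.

£478.86

Usage = 81.9 kWh/day × 30 days = 2457 kWh
First 1000 kWh × £0.112 = £112.00
Next 700 kWh × £0.201 = £140.70
Remaining 757 kWh × £0.272 = £205.90
Energy charge = £458.60; + service £20.26 = £478.86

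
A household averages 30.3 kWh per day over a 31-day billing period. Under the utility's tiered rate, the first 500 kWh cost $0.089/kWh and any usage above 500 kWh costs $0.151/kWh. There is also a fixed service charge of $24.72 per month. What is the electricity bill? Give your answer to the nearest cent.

$135.55

Usage = 30.3 kWh/day × 31 days = 939.3 kWh
First 500 kWh × $0.089 = $44.50
Remaining 439.3 kWh × $0.151 = $66.33
Energy charge = $110.83; + service $24.72 = $135.55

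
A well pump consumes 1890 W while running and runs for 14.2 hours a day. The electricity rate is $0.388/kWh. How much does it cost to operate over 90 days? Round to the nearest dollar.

$937

Energy = 1890 W × 14.2 h/day × 90 days = 2,415,420 Wh = 2,415 kWh
Cost = 2,415 kWh × $0.388/kWh = $937.18 ≈ $937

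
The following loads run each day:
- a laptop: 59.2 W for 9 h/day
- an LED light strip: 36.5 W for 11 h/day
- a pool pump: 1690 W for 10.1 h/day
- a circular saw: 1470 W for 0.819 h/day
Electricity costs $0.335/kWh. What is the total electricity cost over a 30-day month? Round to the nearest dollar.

$193

laptop: 59.2 W × 9 h × 30 d = 15,984 Wh = 15.98 kWh
LED light strip: 36.5 W × 11 h × 30 d = 12,045 Wh = 12.04 kWh
pool pump: 1690 W × 10.1 h × 30 d = 512,070 Wh = 512.1 kWh
circular saw: 1470 W × 0.819 h × 30 d = 36,118 Wh = 36.12 kWh
Total energy = 15.98 + 12.04 + 512.1 + 36.12 = 576.2 kWh
Cost = 576.2 kWh × $0.335 = $193.03 ≈ $193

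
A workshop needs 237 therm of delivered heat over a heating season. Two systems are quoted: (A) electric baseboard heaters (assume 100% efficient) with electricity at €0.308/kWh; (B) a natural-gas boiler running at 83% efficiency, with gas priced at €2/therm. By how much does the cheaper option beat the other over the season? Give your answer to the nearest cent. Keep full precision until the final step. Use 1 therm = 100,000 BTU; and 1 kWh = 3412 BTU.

Heat load = 237 therm × 100,000 = 23,700,000 BTU
Gas: input = 23,700,000 / 0.83 = 28,554,217 BTU = 285.5 therm → 285.5 × €2 = €571.08
Electric: 23,700,000 BTU / 3412 = 6,946 kWh → × €0.308 = €2,139.39
Difference = |€571.08 − €2,139.39| = €1,568.31

€1568.31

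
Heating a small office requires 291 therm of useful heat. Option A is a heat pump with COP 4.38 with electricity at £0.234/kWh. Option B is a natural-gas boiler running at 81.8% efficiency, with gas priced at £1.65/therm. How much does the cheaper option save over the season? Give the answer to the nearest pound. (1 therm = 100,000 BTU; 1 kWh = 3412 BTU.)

£131

Heat load = 291 therm × 100,000 = 29,100,000 BTU
Gas: input = 29,100,000 / 0.818 = 35,574,572 BTU = 355.7 therm → 355.7 × £1.65 = £586.98
Heat pump: 29,100,000 BTU / 3412 = 8,529 kWh heat; / 4.38 = 1,947 kWh in → × £0.234 = £455.64
Difference = |£586.98 − £455.64| = £131.34 ≈ £131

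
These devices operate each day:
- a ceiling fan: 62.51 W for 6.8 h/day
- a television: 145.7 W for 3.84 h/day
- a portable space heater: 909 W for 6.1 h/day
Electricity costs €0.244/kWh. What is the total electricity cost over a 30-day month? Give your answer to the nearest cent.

ceiling fan: 62.51 W × 6.8 h × 30 d = 12,752 Wh = 12.75 kWh
television: 145.7 W × 3.84 h × 30 d = 16,785 Wh = 16.78 kWh
portable space heater: 909 W × 6.1 h × 30 d = 166,347 Wh = 166.3 kWh
Total energy = 12.75 + 16.78 + 166.3 = 195.9 kWh
Cost = 195.9 kWh × €0.244 = €47.80

€47.80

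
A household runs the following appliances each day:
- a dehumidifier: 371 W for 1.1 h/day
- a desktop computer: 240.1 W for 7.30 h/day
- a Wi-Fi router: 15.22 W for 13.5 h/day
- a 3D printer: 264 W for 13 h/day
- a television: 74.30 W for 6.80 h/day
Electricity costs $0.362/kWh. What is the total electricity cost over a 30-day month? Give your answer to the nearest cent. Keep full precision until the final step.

dehumidifier: 371 W × 1.1 h × 30 d = 12,243 Wh = 12.24 kWh
desktop computer: 240.1 W × 7.30 h × 30 d = 52,582 Wh = 52.58 kWh
Wi-Fi router: 15.22 W × 13.5 h × 30 d = 6,164 Wh = 6.164 kWh
3D printer: 264 W × 13 h × 30 d = 102,960 Wh = 103 kWh
television: 74.30 W × 6.80 h × 30 d = 15,157 Wh = 15.16 kWh
Total energy = 12.24 + 52.58 + 6.164 + 103 + 15.16 = 189.1 kWh
Cost = 189.1 kWh × $0.362 = $68.46

$68.46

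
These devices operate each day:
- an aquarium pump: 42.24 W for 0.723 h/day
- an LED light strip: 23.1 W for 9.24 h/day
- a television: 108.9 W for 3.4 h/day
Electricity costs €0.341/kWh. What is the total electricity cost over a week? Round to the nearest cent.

€1.47

aquarium pump: 42.24 W × 0.723 h × 7 d = 214 Wh = 0.2138 kWh
LED light strip: 23.1 W × 9.24 h × 7 d = 1,494 Wh = 1.494 kWh
television: 108.9 W × 3.4 h × 7 d = 2,592 Wh = 2.592 kWh
Total energy = 0.2138 + 1.494 + 2.592 = 4.3 kWh
Cost = 4.3 kWh × €0.341 = €1.47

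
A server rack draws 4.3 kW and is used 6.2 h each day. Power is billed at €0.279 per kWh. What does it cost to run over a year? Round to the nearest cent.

Energy = 4300 W × 6.2 h/day × 365 days = 9,730,900 Wh = 9,731 kWh
Cost = 9,731 kWh × €0.279/kWh = €2,714.92

€2714.92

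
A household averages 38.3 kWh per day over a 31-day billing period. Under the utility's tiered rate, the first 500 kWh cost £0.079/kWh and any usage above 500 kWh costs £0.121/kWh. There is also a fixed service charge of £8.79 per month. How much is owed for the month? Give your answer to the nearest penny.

Usage = 38.3 kWh/day × 31 days = 1187.3 kWh
First 500 kWh × £0.079 = £39.50
Remaining 687.3 kWh × £0.121 = £83.16
Energy charge = £122.66; + service £8.79 = £131.45

£131.45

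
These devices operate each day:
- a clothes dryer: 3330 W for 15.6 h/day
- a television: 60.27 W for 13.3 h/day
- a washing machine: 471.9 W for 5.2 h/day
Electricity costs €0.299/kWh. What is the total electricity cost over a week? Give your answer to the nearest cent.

€115.54

clothes dryer: 3330 W × 15.6 h × 7 d = 363,636 Wh = 363.6 kWh
television: 60.27 W × 13.3 h × 7 d = 5,611 Wh = 5.611 kWh
washing machine: 471.9 W × 5.2 h × 7 d = 17,177 Wh = 17.18 kWh
Total energy = 363.6 + 5.611 + 17.18 = 386.4 kWh
Cost = 386.4 kWh × €0.299 = €115.54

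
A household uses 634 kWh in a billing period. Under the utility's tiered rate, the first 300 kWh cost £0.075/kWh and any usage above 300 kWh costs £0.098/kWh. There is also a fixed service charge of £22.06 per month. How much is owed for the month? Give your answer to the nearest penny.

£77.29

First 300 kWh × £0.075 = £22.50
Remaining 334 kWh × £0.098 = £32.73
Energy charge = £55.23; + service £22.06 = £77.29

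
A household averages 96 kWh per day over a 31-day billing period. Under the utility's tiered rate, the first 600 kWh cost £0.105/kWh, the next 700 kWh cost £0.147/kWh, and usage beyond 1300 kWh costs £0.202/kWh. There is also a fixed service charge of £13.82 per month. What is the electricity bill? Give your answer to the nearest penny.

Usage = 96 kWh/day × 31 days = 2976 kWh
First 600 kWh × £0.105 = £63.00
Next 700 kWh × £0.147 = £102.90
Remaining 1676 kWh × £0.202 = £338.55
Energy charge = £504.45; + service £13.82 = £518.27

£518.27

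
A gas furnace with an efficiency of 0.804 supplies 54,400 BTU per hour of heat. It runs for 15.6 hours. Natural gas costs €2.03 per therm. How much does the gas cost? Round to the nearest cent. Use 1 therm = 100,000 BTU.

Heat delivered = 54,400 BTU/h × 15.6 h = 848,640 BTU
Gas input = 848,640 / 0.804 = 1,055,522 BTU
= 1,055,522 / 100,000 = 10.56 therm
Cost = 10.56 × €2.03/therm = €21.43

€21.43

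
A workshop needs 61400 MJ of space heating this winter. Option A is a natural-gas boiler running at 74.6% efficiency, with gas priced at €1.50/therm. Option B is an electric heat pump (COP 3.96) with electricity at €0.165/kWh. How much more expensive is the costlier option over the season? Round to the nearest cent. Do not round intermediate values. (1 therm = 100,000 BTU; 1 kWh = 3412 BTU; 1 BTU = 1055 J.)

€459.51

Heat load = 61400 MJ = 61,400,000,000 J / 1055 = 58,199,052 BTU
Gas: input = 58,199,052 / 0.746 = 78,014,815 BTU = 780.1 therm → 780.1 × €1.50 = €1,170.22
Heat pump: 58,199,052 BTU / 3412 = 17,060 kWh heat; / 3.96 = 4,307 kWh in → × €0.165 = €710.72
Difference = |€1,170.22 − €710.72| = €459.51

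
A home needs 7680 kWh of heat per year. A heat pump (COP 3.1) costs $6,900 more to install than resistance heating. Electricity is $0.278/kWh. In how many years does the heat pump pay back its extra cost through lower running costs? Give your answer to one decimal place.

Resistance: 7680 kWh × $0.278 = $2,135.04/yr
Heat pump: 7680 / 3.1 = 2477 kWh in → × $0.278 = $688.72/yr
Annual savings = $1,446.32
Payback = $6,900 / $1,446.32 = 4.77 years

4.8 years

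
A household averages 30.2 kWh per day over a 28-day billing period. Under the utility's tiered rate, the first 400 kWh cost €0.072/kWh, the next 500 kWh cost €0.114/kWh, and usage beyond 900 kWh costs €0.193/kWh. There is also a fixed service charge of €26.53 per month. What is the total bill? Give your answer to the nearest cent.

Usage = 30.2 kWh/day × 28 days = 845.6 kWh
First 400 kWh × €0.072 = €28.80
Next 445.6 kWh × €0.114 = €50.80
Remaining tier: 0 kWh (not reached)
Energy charge = €79.60; + service €26.53 = €106.13

€106.13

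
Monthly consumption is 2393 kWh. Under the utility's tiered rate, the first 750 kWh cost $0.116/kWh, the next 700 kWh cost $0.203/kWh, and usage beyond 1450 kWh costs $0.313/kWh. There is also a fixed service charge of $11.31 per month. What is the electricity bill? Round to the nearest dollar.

$536

First 750 kWh × $0.116 = $87.00
Next 700 kWh × $0.203 = $142.10
Remaining 943 kWh × $0.313 = $295.16
Energy charge = $524.26; + service $11.31 = $535.57 ≈ $536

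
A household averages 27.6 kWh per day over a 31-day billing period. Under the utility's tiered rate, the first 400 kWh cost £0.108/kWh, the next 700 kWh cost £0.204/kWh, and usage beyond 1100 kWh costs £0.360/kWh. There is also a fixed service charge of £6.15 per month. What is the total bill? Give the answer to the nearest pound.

£142

Usage = 27.6 kWh/day × 31 days = 855.6 kWh
First 400 kWh × £0.108 = £43.20
Next 455.6 kWh × £0.204 = £92.94
Remaining tier: 0 kWh (not reached)
Energy charge = £136.14; + service £6.15 = £142.29 ≈ £142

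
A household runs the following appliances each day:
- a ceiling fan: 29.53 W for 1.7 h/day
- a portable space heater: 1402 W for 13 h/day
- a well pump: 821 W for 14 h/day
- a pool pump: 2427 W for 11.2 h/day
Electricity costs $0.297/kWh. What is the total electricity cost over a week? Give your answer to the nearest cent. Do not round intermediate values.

$118.40

ceiling fan: 29.53 W × 1.7 h × 7 d = 351 Wh = 0.3514 kWh
portable space heater: 1402 W × 13 h × 7 d = 127,582 Wh = 127.6 kWh
well pump: 821 W × 14 h × 7 d = 80,458 Wh = 80.46 kWh
pool pump: 2427 W × 11.2 h × 7 d = 190,277 Wh = 190.3 kWh
Total energy = 0.3514 + 127.6 + 80.46 + 190.3 = 398.7 kWh
Cost = 398.7 kWh × $0.297 = $118.40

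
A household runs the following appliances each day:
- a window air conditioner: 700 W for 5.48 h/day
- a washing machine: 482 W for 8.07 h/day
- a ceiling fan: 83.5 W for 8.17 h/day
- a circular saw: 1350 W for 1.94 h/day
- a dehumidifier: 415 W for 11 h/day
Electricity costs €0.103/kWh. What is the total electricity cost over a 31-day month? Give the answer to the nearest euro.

€50

window air conditioner: 700 W × 5.48 h × 31 d = 118,916 Wh = 118.9 kWh
washing machine: 482 W × 8.07 h × 31 d = 120,582 Wh = 120.6 kWh
ceiling fan: 83.5 W × 8.17 h × 31 d = 21,148 Wh = 21.15 kWh
circular saw: 1350 W × 1.94 h × 31 d = 81,189 Wh = 81.19 kWh
dehumidifier: 415 W × 11 h × 31 d = 141,515 Wh = 141.5 kWh
Total energy = 118.9 + 120.6 + 21.15 + 81.19 + 141.5 = 483.3 kWh
Cost = 483.3 kWh × €0.103 = €49.79 ≈ €50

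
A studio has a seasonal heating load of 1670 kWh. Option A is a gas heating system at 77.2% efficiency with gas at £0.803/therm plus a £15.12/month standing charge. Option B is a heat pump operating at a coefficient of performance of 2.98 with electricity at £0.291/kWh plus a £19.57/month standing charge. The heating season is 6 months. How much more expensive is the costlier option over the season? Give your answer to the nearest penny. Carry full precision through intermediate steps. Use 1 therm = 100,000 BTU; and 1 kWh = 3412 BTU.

£130.51

Heat load = 1670 kWh × 3412 = 5,698,040 BTU
Gas: input = 5,698,040 / 0.772 = 7,380,881 BTU = 73.81 therm → 73.81 × £0.803 = £59.27; + 6 × £15.12 standing = £149.99
Heat pump: 5,698,040 BTU / 3412 = 1,670 kWh heat; / 2.98 = 560.4 kWh in → × £0.291 = £163.08; + 6 × £19.57 standing = £280.50
Difference = |£149.99 − £280.50| = £130.51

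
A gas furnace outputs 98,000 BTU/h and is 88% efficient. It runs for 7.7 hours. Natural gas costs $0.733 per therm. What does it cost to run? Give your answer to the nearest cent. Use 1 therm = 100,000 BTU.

Heat delivered = 98,000 BTU/h × 7.7 h = 754,600 BTU
Gas input = 754,600 / 0.88 = 857,500 BTU
= 857,500 / 100,000 = 8.575 therm
Cost = 8.575 × $0.733/therm = $6.29

$6.29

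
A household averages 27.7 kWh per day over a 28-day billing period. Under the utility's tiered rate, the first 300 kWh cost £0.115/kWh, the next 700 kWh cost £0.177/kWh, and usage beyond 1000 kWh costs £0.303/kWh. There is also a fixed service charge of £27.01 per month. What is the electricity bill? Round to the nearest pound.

Usage = 27.7 kWh/day × 28 days = 775.6 kWh
First 300 kWh × £0.115 = £34.50
Next 475.6 kWh × £0.177 = £84.18
Remaining tier: 0 kWh (not reached)
Energy charge = £118.68; + service £27.01 = £145.69 ≈ £146

£146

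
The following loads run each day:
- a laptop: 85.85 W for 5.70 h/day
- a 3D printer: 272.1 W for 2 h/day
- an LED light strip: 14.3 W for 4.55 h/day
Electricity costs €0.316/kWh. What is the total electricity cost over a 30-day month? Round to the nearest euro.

€10

laptop: 85.85 W × 5.70 h × 30 d = 14,680 Wh = 14.68 kWh
3D printer: 272.1 W × 2 h × 30 d = 16,326 Wh = 16.33 kWh
LED light strip: 14.3 W × 4.55 h × 30 d = 1,952 Wh = 1.952 kWh
Total energy = 14.68 + 16.33 + 1.952 = 32.96 kWh
Cost = 32.96 kWh × €0.316 = €10.41 ≈ €10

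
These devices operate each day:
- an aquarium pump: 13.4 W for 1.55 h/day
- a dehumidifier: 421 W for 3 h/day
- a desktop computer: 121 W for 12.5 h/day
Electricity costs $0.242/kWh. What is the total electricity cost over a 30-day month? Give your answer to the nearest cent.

$20.30

aquarium pump: 13.4 W × 1.55 h × 30 d = 623 Wh = 0.6231 kWh
dehumidifier: 421 W × 3 h × 30 d = 37,890 Wh = 37.89 kWh
desktop computer: 121 W × 12.5 h × 30 d = 45,375 Wh = 45.38 kWh
Total energy = 0.6231 + 37.89 + 45.38 = 83.89 kWh
Cost = 83.89 kWh × $0.242 = $20.30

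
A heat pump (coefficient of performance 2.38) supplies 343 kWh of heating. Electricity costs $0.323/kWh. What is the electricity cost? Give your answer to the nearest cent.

$46.55

Electrical input = 343 kWh / 2.38 = 144.1 kWh
Cost = 144.1 × $0.323/kWh = $46.55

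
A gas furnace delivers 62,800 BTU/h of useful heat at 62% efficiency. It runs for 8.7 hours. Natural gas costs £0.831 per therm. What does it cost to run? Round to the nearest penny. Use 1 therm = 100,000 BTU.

Heat delivered = 62,800 BTU/h × 8.7 h = 546,360 BTU
Gas input = 546,360 / 0.62 = 881,226 BTU
= 881,226 / 100,000 = 8.812 therm
Cost = 8.812 × £0.831/therm = £7.32

£7.32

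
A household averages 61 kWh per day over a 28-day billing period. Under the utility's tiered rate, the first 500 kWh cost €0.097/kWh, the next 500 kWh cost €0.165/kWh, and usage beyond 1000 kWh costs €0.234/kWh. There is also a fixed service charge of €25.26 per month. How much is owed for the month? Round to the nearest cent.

€321.93

Usage = 61 kWh/day × 28 days = 1708 kWh
First 500 kWh × €0.097 = €48.50
Next 500 kWh × €0.165 = €82.50
Remaining 708 kWh × €0.234 = €165.67
Energy charge = €296.67; + service €25.26 = €321.93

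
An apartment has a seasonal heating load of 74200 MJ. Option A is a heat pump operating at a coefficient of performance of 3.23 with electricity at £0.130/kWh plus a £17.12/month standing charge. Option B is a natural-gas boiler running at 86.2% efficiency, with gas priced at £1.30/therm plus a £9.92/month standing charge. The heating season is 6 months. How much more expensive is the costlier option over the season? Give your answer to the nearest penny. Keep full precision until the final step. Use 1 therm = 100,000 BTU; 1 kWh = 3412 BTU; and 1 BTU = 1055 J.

£187.86

Heat load = 74200 MJ = 74,200,000,000 J / 1055 = 70,331,754 BTU
Gas: input = 70,331,754 / 0.862 = 81,591,361 BTU = 815.9 therm → 815.9 × £1.30 = £1,060.69; + 6 × £9.92 standing = £1,120.21
Heat pump: 70,331,754 BTU / 3412 = 20,610 kWh heat; / 3.23 = 6,382 kWh in → × £0.130 = £829.63; + 6 × £17.12 standing = £932.35
Difference = |£1,120.21 − £932.35| = £187.86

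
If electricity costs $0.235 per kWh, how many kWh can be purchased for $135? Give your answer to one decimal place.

574.5 kWh

$135 / $0.235 per kWh = 574.5 kWh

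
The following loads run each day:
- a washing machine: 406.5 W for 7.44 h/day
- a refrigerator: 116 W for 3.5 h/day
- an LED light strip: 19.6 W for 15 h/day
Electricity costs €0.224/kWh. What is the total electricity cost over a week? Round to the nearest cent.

washing machine: 406.5 W × 7.44 h × 7 d = 21,171 Wh = 21.17 kWh
refrigerator: 116 W × 3.5 h × 7 d = 2,842 Wh = 2.842 kWh
LED light strip: 19.6 W × 15 h × 7 d = 2,058 Wh = 2.058 kWh
Total energy = 21.17 + 2.842 + 2.058 = 26.07 kWh
Cost = 26.07 kWh × €0.224 = €5.84

€5.84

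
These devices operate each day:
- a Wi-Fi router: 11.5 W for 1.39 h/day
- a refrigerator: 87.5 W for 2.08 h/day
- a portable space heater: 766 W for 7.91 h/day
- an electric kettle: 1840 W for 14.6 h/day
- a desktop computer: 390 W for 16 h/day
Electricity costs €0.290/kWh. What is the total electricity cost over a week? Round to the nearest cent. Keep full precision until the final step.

Wi-Fi router: 11.5 W × 1.39 h × 7 d = 112 Wh = 0.1119 kWh
refrigerator: 87.5 W × 2.08 h × 7 d = 1,274 Wh = 1.274 kWh
portable space heater: 766 W × 7.91 h × 7 d = 42,413 Wh = 42.41 kWh
electric kettle: 1840 W × 14.6 h × 7 d = 188,048 Wh = 188 kWh
desktop computer: 390 W × 16 h × 7 d = 43,680 Wh = 43.68 kWh
Total energy = 0.1119 + 1.274 + 42.41 + 188 + 43.68 = 275.5 kWh
Cost = 275.5 kWh × €0.290 = €79.90

€79.90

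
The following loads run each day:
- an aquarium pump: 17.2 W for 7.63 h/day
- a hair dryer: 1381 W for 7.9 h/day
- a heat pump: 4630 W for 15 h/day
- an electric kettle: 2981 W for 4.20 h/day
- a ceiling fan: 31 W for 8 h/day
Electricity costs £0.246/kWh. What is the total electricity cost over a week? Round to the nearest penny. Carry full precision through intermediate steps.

£160.59

aquarium pump: 17.2 W × 7.63 h × 7 d = 919 Wh = 0.9187 kWh
hair dryer: 1381 W × 7.9 h × 7 d = 76,369 Wh = 76.37 kWh
heat pump: 4630 W × 15 h × 7 d = 486,150 Wh = 486.1 kWh
electric kettle: 2981 W × 4.20 h × 7 d = 87,641 Wh = 87.64 kWh
ceiling fan: 31 W × 8 h × 7 d = 1,736 Wh = 1.736 kWh
Total energy = 0.9187 + 76.37 + 486.1 + 87.64 + 1.736 = 652.8 kWh
Cost = 652.8 kWh × £0.246 = £160.59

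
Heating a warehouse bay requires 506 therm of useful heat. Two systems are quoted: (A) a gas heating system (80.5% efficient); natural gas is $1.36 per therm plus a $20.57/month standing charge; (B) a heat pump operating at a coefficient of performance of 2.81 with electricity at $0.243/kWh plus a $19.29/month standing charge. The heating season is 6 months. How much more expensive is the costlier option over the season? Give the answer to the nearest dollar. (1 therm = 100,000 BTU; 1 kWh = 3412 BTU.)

$420

Heat load = 506 therm × 100,000 = 50,600,000 BTU
Gas: input = 50,600,000 / 0.805 = 62,857,143 BTU = 628.6 therm → 628.6 × $1.36 = $854.86; + 6 × $20.57 standing = $978.28
Heat pump: 50,600,000 BTU / 3412 = 14,830 kWh heat; / 2.81 = 5,278 kWh in → × $0.243 = $1,282.45; + 6 × $19.29 standing = $1,398.19
Difference = |$978.28 − $1,398.19| = $419.92 ≈ $420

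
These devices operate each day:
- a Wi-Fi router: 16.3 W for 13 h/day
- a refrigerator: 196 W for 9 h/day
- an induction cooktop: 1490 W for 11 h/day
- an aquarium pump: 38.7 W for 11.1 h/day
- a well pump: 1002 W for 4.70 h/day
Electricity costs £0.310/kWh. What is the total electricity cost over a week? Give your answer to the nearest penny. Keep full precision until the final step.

Wi-Fi router: 16.3 W × 13 h × 7 d = 1,483 Wh = 1.483 kWh
refrigerator: 196 W × 9 h × 7 d = 12,348 Wh = 12.35 kWh
induction cooktop: 1490 W × 11 h × 7 d = 114,730 Wh = 114.7 kWh
aquarium pump: 38.7 W × 11.1 h × 7 d = 3,007 Wh = 3.007 kWh
well pump: 1002 W × 4.70 h × 7 d = 32,966 Wh = 32.97 kWh
Total energy = 1.483 + 12.35 + 114.7 + 3.007 + 32.97 = 164.5 kWh
Cost = 164.5 kWh × £0.310 = £51.01

£51.01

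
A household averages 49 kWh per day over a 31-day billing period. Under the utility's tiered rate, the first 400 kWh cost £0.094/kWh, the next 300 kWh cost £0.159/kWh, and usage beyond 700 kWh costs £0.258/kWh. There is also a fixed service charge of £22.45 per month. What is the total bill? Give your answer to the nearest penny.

£319.05

Usage = 49 kWh/day × 31 days = 1519 kWh
First 400 kWh × £0.094 = £37.60
Next 300 kWh × £0.159 = £47.70
Remaining 819 kWh × £0.258 = £211.30
Energy charge = £296.60; + service £22.45 = £319.05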